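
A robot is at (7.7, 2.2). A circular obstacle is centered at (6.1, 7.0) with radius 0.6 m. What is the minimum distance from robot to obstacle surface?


center_dist = sqrt((7.7-6.1)^2 + (2.2-7.0)^2)
= sqrt(2.56 + 23.04)
= 5.0596
min_dist = center_dist - radius = 5.0596 - 0.6 = 4.4596 m


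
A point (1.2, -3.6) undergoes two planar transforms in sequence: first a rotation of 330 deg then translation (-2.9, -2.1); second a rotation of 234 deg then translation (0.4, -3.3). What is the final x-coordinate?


After transform 1:
x1 = cos(330)*1.2 - sin(330)*-3.6 + -2.9 = -3.6608
y1 = sin(330)*1.2 + cos(330)*-3.6 + -2.1 = -5.8177
After transform 2:
x2 = cos(234)*-3.6608 - sin(234)*-5.8177 + 0.4
= -2.1549


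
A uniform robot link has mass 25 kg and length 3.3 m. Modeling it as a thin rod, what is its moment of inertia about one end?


I = (1/3) * m * L^2
= (1/3) * 25 * 3.3^2
= 0.333333 * 25 * 10.89
= 90.75 kg*m^2


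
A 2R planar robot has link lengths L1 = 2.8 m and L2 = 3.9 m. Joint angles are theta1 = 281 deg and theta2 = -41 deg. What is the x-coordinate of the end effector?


Convert angles to radians: theta1 = 4.9044, theta2 = -0.7156
x = L1*cos(theta1) + L2*cos(theta1+theta2)
x = 0.5343 + -1.95
x = -1.4157


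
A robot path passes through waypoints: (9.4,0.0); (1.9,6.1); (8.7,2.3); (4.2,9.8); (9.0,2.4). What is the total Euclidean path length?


Segment lengths:
  seg1 = sqrt((-7.5)^2 + (6.1)^2) = 9.6675
  seg2 = sqrt((6.8)^2 + (-3.8)^2) = 7.7897
  seg3 = sqrt((-4.5)^2 + (7.5)^2) = 8.7464
  seg4 = sqrt((4.8)^2 + (-7.4)^2) = 8.8204
Total = 35.0241


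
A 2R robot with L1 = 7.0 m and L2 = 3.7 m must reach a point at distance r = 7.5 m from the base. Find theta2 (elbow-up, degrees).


cos(theta2) = (r^2 - L1^2 - L2^2) / (2*L1*L2)
cos(theta2) = (56.25 - 49.0 - 13.69) / 51.8
cos(theta2) = -0.124324
theta2 = 97.1417 degrees


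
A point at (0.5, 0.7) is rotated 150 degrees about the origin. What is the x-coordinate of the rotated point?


x' = x*cos(theta) - y*sin(theta)
cos(150 deg) = -0.866, sin(150 deg) = 0.5
x' = 0.5 * -0.866 - 0.7 * 0.5
= -0.433 - 0.35
= -0.783


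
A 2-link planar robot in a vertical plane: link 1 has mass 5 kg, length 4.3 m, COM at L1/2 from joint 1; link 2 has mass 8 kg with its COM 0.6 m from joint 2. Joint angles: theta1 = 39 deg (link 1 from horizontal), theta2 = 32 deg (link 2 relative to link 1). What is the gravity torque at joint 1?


Horizontal distance from joint 1 to link-1 COM:
  x_c1 = (L1/2)*cos(t1) = 2.15 * 0.7771 = 1.6709 m
Horizontal distance from joint 1 to link-2 COM:
  x_c2 = L1*cos(t1) + Lc2*cos(t1+t2)
       = 4.3*0.7771 + 0.6*0.3256 = 3.5371 m
tau1 = m1*g*x_c1 + m2*g*x_c2
     = 5*9.81*1.6709 + 8*9.81*3.5371
     = 81.9559 + 277.5891
     = 359.545 Nm


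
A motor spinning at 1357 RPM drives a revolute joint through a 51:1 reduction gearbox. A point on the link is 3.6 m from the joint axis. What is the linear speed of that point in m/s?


omega_motor = 1357 * 2*pi/60 = 142.1047 rad/s
omega_joint = omega_motor / 51 = 2.7864 rad/s
v = omega_joint * r = 2.7864 * 3.6
= 10.0309 m/s


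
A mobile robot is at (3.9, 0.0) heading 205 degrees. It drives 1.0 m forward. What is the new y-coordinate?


y_new = y0 + d*sin(theta)
= 0.0 + 1.0*sin(205)
= 0.0 + -0.4226
= -0.4226


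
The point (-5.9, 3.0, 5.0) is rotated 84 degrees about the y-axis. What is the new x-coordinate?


Rotation about y-axis: x' = x*cos(theta) + z*sin(theta)
= -5.9 * 0.1045 + 5.0 * 0.9945
= 4.3559


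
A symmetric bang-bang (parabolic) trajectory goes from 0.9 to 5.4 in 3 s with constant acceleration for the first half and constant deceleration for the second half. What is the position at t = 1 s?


Symmetric rest-to-rest: each phase covers (pf-p0)/2 in time T/2. 0.5*a*(T/2)^2 = (pf-p0)/2 => a = 4*(pf-p0)/T^2
a = 4*(5.4-0.9)/3^2 = 2.0
t = 1 is in the acceleration phase (t <= T/2).
p = p0 + 0.5*a*t^2 = 0.9 + 0.5*2.0*1^2
= 1.9


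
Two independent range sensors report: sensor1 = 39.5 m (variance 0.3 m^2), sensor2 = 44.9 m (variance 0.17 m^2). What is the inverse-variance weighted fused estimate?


w1 = (1/var1) / (1/var1 + 1/var2)
   = 3.3333 / (3.3333 + 5.8824) = 0.3617
w2 = 1 - w1 = 0.6383
fused = w1*s1 + w2*s2 = 14.2872 + 28.6596
= 42.9468 m


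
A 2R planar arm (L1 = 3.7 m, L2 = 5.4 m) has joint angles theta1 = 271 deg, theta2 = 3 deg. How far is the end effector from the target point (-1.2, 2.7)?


End effector via forward kinematics:
x = L1*cos(t1) + L2*cos(t1+t2) = 0.4413
y = L1*sin(t1) + L2*sin(t1+t2) = -9.0863
Distance to target:
d = sqrt((-1.2 - 0.4413)^2 + (2.7 - -9.0863)^2)
= sqrt(2.6937 + 138.9165)
= 11.9 m


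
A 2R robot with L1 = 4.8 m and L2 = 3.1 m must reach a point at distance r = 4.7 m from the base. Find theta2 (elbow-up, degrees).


cos(theta2) = (r^2 - L1^2 - L2^2) / (2*L1*L2)
cos(theta2) = (22.09 - 23.04 - 9.61) / 29.76
cos(theta2) = -0.354839
theta2 = 110.7836 degrees


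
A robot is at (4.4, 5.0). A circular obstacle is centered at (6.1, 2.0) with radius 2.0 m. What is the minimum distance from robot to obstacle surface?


center_dist = sqrt((4.4-6.1)^2 + (5.0-2.0)^2)
= sqrt(2.89 + 9.0)
= 3.4482
min_dist = center_dist - radius = 3.4482 - 2.0 = 1.4482 m


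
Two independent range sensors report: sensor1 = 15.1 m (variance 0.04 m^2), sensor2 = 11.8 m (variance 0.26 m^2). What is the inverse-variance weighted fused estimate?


w1 = (1/var1) / (1/var1 + 1/var2)
   = 25.0 / (25.0 + 3.8462) = 0.8667
w2 = 1 - w1 = 0.1333
fused = w1*s1 + w2*s2 = 13.0867 + 1.5733
= 14.66 m


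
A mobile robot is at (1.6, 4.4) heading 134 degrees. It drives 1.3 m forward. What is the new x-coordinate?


x_new = x0 + d*cos(theta)
= 1.6 + 1.3*cos(134)
= 1.6 + -0.9031
= 0.6969


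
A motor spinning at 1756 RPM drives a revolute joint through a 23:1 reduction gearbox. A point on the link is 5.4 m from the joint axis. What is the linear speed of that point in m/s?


omega_motor = 1756 * 2*pi/60 = 183.8879 rad/s
omega_joint = omega_motor / 23 = 7.9951 rad/s
v = omega_joint * r = 7.9951 * 5.4
= 43.1737 m/s


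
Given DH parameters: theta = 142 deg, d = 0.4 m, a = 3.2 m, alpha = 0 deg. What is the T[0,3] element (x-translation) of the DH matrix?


T[0,3] = a * cos(theta)
= 3.2 * cos(142 deg)
= 3.2 * -0.788
= -2.5216


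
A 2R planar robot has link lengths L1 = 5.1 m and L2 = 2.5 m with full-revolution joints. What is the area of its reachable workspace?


r_max = L1 + L2 = 7.6 m
r_min = |L1 - L2| = 2.6 m
Area = pi*(r_max^2 - r_min^2)
= pi*(57.76 - 6.76)
= pi * 51.0
= 160.2212 m^2


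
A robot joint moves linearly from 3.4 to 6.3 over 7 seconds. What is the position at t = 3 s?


s = t/T = 3/7 = 0.4286
p(t) = p0 + (pf-p0)*s
= 3.4 + (6.3 - 3.4) * 0.4286
= 4.6429


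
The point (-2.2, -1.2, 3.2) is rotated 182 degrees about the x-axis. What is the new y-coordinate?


Rotation about x-axis: y' = y*cos(theta) - z*sin(theta)
= -1.2 * -0.9994 - 3.2 * -0.0349
= 1.3109


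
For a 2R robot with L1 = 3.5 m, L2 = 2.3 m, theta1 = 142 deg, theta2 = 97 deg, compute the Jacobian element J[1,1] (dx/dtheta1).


J[1,1] = -L1*sin(t1) - L2*sin(t1+t2)
= -3.5*sin(142) - 2.3*sin(239)
= -0.1833


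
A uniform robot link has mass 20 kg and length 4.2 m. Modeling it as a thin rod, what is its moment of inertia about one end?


I = (1/3) * m * L^2
= (1/3) * 20 * 4.2^2
= 0.333333 * 20 * 17.64
= 117.6 kg*m^2


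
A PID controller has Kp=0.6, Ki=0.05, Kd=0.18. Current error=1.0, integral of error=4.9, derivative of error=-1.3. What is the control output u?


u = Kp*e + Ki*int(e) + Kd*de/dt
= 0.6*1.0 + 0.05*4.9 + 0.18*(-1.3)
= 0.6 + 0.245 + -0.234
= 0.611


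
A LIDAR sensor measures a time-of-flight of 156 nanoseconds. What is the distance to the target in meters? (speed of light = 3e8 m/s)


tof = 156 ns = 1.56e-07 s
dist = c * tof / 2
= 3e8 * 1.56e-07 / 2
= 23.4 m


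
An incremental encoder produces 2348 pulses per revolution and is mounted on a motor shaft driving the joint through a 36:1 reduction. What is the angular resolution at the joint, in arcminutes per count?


counts per rev = 2348
effective counts at joint = 2348 * 36 = 84528
resolution = 360*60 / 84528
= 0.2555 arcmin/count


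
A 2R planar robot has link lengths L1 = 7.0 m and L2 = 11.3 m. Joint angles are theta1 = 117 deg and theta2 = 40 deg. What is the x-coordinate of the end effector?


Convert angles to radians: theta1 = 2.042, theta2 = 0.6981
x = L1*cos(theta1) + L2*cos(theta1+theta2)
x = -3.1779 + -10.4017
x = -13.5796


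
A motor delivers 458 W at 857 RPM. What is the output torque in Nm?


omega = 857 * 2*pi/60 = 89.7448 rad/s
tau = P / omega = 458 / 89.7448
= 5.1034 Nm


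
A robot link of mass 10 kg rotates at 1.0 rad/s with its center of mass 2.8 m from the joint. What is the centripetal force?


F = m * omega^2 * r
= 10 * 1.0^2 * 2.8
= 10 * 1.0 * 2.8
= 28.0 N


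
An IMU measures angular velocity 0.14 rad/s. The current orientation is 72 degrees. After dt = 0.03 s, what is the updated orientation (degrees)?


delta_theta = w * dt = 0.14 * 0.03 = 0.0042 rad
= 0.2406 deg
theta_new = 72 + 0.2406 = 72.2406 deg


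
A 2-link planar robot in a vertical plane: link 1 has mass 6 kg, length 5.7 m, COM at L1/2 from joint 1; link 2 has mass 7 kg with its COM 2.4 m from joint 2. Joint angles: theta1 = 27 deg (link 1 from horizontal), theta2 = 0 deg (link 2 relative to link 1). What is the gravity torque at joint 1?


Horizontal distance from joint 1 to link-1 COM:
  x_c1 = (L1/2)*cos(t1) = 2.85 * 0.891 = 2.5394 m
Horizontal distance from joint 1 to link-2 COM:
  x_c2 = L1*cos(t1) + Lc2*cos(t1+t2)
       = 5.7*0.891 + 2.4*0.891 = 7.2172 m
tau1 = m1*g*x_c1 + m2*g*x_c2
     = 6*9.81*2.5394 + 7*9.81*7.2172
     = 149.4672 + 495.6019
     = 645.0691 Nm


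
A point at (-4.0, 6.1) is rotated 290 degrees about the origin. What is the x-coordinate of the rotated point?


x' = x*cos(theta) - y*sin(theta)
cos(290 deg) = 0.342, sin(290 deg) = -0.9397
x' = -4.0 * 0.342 - 6.1 * -0.9397
= -1.3681 - -5.7321
= 4.364


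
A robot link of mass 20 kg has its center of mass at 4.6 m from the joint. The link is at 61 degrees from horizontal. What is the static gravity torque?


tau = m*g*L*cos(angle)
= 20 * 9.81 * 4.6 * cos(61 deg)
= 20 * 9.81 * 4.6 * 0.4848
= 437.5504 Nm


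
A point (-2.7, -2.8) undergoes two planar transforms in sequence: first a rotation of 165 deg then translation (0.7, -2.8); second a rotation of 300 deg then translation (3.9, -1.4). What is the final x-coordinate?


After transform 1:
x1 = cos(165)*-2.7 - sin(165)*-2.8 + 0.7 = 4.0327
y1 = sin(165)*-2.7 + cos(165)*-2.8 + -2.8 = -0.7942
After transform 2:
x2 = cos(300)*4.0327 - sin(300)*-0.7942 + 3.9
= 5.2285


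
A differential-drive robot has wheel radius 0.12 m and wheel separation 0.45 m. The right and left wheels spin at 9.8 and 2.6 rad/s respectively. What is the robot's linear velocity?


vR = r*wR = 0.12*9.8 = 1.176 m/s
vL = r*wL = 0.12*2.6 = 0.312 m/s
v = (vR+vL)/2 = 0.744 m/s
omega = (vR-vL)/L = 1.92 rad/s
linear velocity = 0.744 m/s


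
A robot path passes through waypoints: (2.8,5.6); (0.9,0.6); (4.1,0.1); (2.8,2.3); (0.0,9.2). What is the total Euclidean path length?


Segment lengths:
  seg1 = sqrt((-1.9)^2 + (-5.0)^2) = 5.3488
  seg2 = sqrt((3.2)^2 + (-0.5)^2) = 3.2388
  seg3 = sqrt((-1.3)^2 + (2.2)^2) = 2.5554
  seg4 = sqrt((-2.8)^2 + (6.9)^2) = 7.4465
Total = 18.5895


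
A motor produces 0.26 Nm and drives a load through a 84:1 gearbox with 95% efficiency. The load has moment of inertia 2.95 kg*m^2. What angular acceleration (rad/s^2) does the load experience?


tau_out = tau_motor * N * eta
= 0.26 * 84 * 0.95 = 20.748 Nm
alpha = tau_out / I = 20.748 / 2.95
= 7.0332 rad/s^2


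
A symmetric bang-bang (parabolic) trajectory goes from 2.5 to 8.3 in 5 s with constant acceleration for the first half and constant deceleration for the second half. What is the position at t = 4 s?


Symmetric rest-to-rest: each phase covers (pf-p0)/2 in time T/2. 0.5*a*(T/2)^2 = (pf-p0)/2 => a = 4*(pf-p0)/T^2
a = 4*(8.3-2.5)/5^2 = 0.928
t = 4 is in the deceleration phase (t > T/2).
p = pf - 0.5*a*(T-t)^2 = 8.3 - 0.5*0.928*1^2
= 7.836


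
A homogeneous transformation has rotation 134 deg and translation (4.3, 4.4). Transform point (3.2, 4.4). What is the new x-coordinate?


x' = cos(theta)*px - sin(theta)*py + tx
= -0.6947*3.2 - 0.7193*4.4 + 4.3
= -1.088


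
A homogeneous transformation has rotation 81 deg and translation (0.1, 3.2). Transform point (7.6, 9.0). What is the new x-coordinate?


x' = cos(theta)*px - sin(theta)*py + tx
= 0.1564*7.6 - 0.9877*9.0 + 0.1
= -7.6003


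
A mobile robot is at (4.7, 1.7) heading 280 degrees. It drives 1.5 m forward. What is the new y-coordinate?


y_new = y0 + d*sin(theta)
= 1.7 + 1.5*sin(280)
= 1.7 + -1.4772
= 0.2228


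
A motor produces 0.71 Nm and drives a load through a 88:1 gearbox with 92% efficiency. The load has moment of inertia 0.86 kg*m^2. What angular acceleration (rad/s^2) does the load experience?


tau_out = tau_motor * N * eta
= 0.71 * 88 * 0.92 = 57.4816 Nm
alpha = tau_out / I = 57.4816 / 0.86
= 66.8391 rad/s^2


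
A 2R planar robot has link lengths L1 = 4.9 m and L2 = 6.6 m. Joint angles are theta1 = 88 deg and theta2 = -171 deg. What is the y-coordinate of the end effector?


Convert angles to radians: theta1 = 1.5359, theta2 = -2.9845
y = L1*sin(theta1) + L2*sin(theta1+theta2)
y = 4.897 + -6.5508
y = -1.6538


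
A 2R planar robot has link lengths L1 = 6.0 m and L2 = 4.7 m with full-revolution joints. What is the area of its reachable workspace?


r_max = L1 + L2 = 10.7 m
r_min = |L1 - L2| = 1.3 m
Area = pi*(r_max^2 - r_min^2)
= pi*(114.49 - 1.69)
= pi * 112.8
= 354.3717 m^2


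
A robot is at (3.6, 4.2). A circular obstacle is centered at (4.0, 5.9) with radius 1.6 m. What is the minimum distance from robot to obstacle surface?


center_dist = sqrt((3.6-4.0)^2 + (4.2-5.9)^2)
= sqrt(0.16 + 2.89)
= 1.7464
min_dist = center_dist - radius = 1.7464 - 1.6 = 0.1464 m


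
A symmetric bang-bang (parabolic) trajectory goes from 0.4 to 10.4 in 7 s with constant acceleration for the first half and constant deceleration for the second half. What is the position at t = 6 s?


Symmetric rest-to-rest: each phase covers (pf-p0)/2 in time T/2. 0.5*a*(T/2)^2 = (pf-p0)/2 => a = 4*(pf-p0)/T^2
a = 4*(10.4-0.4)/7^2 = 0.8163
t = 6 is in the deceleration phase (t > T/2).
p = pf - 0.5*a*(T-t)^2 = 10.4 - 0.5*0.8163*1^2
= 9.9918


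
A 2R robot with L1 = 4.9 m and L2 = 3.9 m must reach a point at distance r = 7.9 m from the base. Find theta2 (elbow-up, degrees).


cos(theta2) = (r^2 - L1^2 - L2^2) / (2*L1*L2)
cos(theta2) = (62.41 - 24.01 - 15.21) / 38.22
cos(theta2) = 0.60675
theta2 = 52.6451 degrees


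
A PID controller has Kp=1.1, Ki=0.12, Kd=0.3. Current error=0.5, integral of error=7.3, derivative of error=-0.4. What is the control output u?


u = Kp*e + Ki*int(e) + Kd*de/dt
= 1.1*0.5 + 0.12*7.3 + 0.3*(-0.4)
= 0.55 + 0.876 + -0.12
= 1.306


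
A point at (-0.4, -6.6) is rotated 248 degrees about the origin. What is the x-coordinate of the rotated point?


x' = x*cos(theta) - y*sin(theta)
cos(248 deg) = -0.3746, sin(248 deg) = -0.9272
x' = -0.4 * -0.3746 - -6.6 * -0.9272
= 0.1498 - 6.1194
= -5.9696


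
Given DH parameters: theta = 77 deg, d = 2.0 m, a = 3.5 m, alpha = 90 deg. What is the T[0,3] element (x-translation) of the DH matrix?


T[0,3] = a * cos(theta)
= 3.5 * cos(77 deg)
= 3.5 * 0.225
= 0.7873


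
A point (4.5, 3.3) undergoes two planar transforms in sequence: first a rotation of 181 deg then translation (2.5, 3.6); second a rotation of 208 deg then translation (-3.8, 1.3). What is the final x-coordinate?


After transform 1:
x1 = cos(181)*4.5 - sin(181)*3.3 + 2.5 = -1.9417
y1 = sin(181)*4.5 + cos(181)*3.3 + 3.6 = 0.222
After transform 2:
x2 = cos(208)*-1.9417 - sin(208)*0.222 + -3.8
= -1.9814


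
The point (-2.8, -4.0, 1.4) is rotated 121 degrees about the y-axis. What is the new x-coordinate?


Rotation about y-axis: x' = x*cos(theta) + z*sin(theta)
= -2.8 * -0.515 + 1.4 * 0.8572
= 2.6421


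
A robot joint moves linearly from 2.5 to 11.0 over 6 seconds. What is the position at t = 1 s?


s = t/T = 1/6 = 0.1667
p(t) = p0 + (pf-p0)*s
= 2.5 + (11.0 - 2.5) * 0.1667
= 3.9167


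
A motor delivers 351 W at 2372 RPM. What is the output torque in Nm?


omega = 2372 * 2*pi/60 = 248.3953 rad/s
tau = P / omega = 351 / 248.3953
= 1.4131 Nm


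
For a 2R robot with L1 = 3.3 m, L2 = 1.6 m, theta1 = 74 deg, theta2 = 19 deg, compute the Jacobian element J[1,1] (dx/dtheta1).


J[1,1] = -L1*sin(t1) - L2*sin(t1+t2)
= -3.3*sin(74) - 1.6*sin(93)
= -4.77


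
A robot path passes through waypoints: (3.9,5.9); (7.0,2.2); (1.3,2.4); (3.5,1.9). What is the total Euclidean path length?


Segment lengths:
  seg1 = sqrt((3.1)^2 + (-3.7)^2) = 4.827
  seg2 = sqrt((-5.7)^2 + (0.2)^2) = 5.7035
  seg3 = sqrt((2.2)^2 + (-0.5)^2) = 2.2561
Total = 12.7866


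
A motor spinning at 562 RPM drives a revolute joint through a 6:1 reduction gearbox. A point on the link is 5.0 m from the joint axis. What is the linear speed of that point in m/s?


omega_motor = 562 * 2*pi/60 = 58.8525 rad/s
omega_joint = omega_motor / 6 = 9.8088 rad/s
v = omega_joint * r = 9.8088 * 5.0
= 49.0438 m/s


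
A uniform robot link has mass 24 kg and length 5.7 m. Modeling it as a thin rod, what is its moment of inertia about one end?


I = (1/3) * m * L^2
= (1/3) * 24 * 5.7^2
= 0.333333 * 24 * 32.49
= 259.92 kg*m^2


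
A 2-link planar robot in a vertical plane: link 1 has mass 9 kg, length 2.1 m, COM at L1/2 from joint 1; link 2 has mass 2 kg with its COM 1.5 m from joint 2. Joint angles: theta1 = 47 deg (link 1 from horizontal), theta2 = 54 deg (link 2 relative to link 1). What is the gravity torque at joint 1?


Horizontal distance from joint 1 to link-1 COM:
  x_c1 = (L1/2)*cos(t1) = 1.05 * 0.682 = 0.7161 m
Horizontal distance from joint 1 to link-2 COM:
  x_c2 = L1*cos(t1) + Lc2*cos(t1+t2)
       = 2.1*0.682 + 1.5*-0.1908 = 1.146 m
tau1 = m1*g*x_c1 + m2*g*x_c2
     = 9*9.81*0.7161 + 2*9.81*1.146
     = 63.2243 + 22.4842
     = 85.7085 Nm


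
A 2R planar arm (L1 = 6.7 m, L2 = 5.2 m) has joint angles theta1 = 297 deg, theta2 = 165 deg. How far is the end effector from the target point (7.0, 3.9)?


End effector via forward kinematics:
x = L1*cos(t1) + L2*cos(t1+t2) = 1.9606
y = L1*sin(t1) + L2*sin(t1+t2) = -0.8834
Distance to target:
d = sqrt((7.0 - 1.9606)^2 + (3.9 - -0.8834)^2)
= sqrt(25.3956 + 22.8807)
= 6.9481 m


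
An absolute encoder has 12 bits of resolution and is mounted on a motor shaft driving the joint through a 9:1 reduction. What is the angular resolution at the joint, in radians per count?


counts = 2^12 = 4096
effective counts at joint = 4096 * 9 = 36864
resolution = 2*pi / 36864
= 1.7044e-04 rad/count


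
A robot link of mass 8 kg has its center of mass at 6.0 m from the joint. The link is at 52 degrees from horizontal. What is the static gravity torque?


tau = m*g*L*cos(angle)
= 8 * 9.81 * 6.0 * cos(52 deg)
= 8 * 9.81 * 6.0 * 0.6157
= 289.9027 Nm


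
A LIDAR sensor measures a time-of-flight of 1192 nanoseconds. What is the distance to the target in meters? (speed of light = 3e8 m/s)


tof = 1192 ns = 1.192e-06 s
dist = c * tof / 2
= 3e8 * 1.192e-06 / 2
= 178.8 m


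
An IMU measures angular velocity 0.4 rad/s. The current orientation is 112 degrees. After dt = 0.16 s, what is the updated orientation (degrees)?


delta_theta = w * dt = 0.4 * 0.16 = 0.064 rad
= 3.6669 deg
theta_new = 112 + 3.6669 = 115.6669 deg


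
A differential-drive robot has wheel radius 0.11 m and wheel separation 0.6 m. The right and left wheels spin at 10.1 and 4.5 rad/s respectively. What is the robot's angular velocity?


vR = r*wR = 0.11*10.1 = 1.111 m/s
vL = r*wL = 0.11*4.5 = 0.495 m/s
v = (vR+vL)/2 = 0.803 m/s
omega = (vR-vL)/L = 1.0267 rad/s
angular velocity = 1.0267 rad/s


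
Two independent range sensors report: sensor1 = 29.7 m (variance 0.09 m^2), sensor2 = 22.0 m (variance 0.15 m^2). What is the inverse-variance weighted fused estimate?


w1 = (1/var1) / (1/var1 + 1/var2)
   = 11.1111 / (11.1111 + 6.6667) = 0.625
w2 = 1 - w1 = 0.375
fused = w1*s1 + w2*s2 = 18.5625 + 8.25
= 26.8125 m


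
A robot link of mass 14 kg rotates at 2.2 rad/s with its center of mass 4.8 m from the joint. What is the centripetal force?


F = m * omega^2 * r
= 14 * 2.2^2 * 4.8
= 14 * 4.84 * 4.8
= 325.248 N


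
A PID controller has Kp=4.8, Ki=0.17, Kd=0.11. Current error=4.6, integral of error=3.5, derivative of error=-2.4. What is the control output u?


u = Kp*e + Ki*int(e) + Kd*de/dt
= 4.8*4.6 + 0.17*3.5 + 0.11*(-2.4)
= 22.08 + 0.595 + -0.264
= 22.411


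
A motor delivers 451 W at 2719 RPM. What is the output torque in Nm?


omega = 2719 * 2*pi/60 = 284.733 rad/s
tau = P / omega = 451 / 284.733
= 1.5839 Nm


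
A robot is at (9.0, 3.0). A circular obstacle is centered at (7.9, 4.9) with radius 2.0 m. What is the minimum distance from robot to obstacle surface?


center_dist = sqrt((9.0-7.9)^2 + (3.0-4.9)^2)
= sqrt(1.21 + 3.61)
= 2.1954
min_dist = center_dist - radius = 2.1954 - 2.0 = 0.1954 m


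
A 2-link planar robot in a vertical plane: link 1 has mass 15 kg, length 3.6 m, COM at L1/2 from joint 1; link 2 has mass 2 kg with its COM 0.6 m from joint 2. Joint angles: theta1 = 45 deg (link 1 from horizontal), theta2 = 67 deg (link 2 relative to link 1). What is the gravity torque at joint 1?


Horizontal distance from joint 1 to link-1 COM:
  x_c1 = (L1/2)*cos(t1) = 1.8 * 0.7071 = 1.2728 m
Horizontal distance from joint 1 to link-2 COM:
  x_c2 = L1*cos(t1) + Lc2*cos(t1+t2)
       = 3.6*0.7071 + 0.6*-0.3746 = 2.3208 m
tau1 = m1*g*x_c1 + m2*g*x_c2
     = 15*9.81*1.2728 + 2*9.81*2.3208
     = 187.2914 + 45.5345
     = 232.8259 Nm


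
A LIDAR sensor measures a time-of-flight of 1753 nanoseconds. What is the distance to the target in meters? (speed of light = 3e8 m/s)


tof = 1753 ns = 1.753e-06 s
dist = c * tof / 2
= 3e8 * 1.753e-06 / 2
= 262.95 m


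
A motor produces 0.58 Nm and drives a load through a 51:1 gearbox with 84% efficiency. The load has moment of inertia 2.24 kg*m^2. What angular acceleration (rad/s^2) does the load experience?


tau_out = tau_motor * N * eta
= 0.58 * 51 * 0.84 = 24.8472 Nm
alpha = tau_out / I = 24.8472 / 2.24
= 11.0925 rad/s^2


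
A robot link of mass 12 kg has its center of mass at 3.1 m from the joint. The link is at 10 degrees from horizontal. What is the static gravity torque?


tau = m*g*L*cos(angle)
= 12 * 9.81 * 3.1 * cos(10 deg)
= 12 * 9.81 * 3.1 * 0.9848
= 359.3879 Nm


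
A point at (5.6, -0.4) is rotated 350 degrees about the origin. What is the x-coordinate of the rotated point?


x' = x*cos(theta) - y*sin(theta)
cos(350 deg) = 0.9848, sin(350 deg) = -0.1736
x' = 5.6 * 0.9848 - -0.4 * -0.1736
= 5.5149 - 0.0695
= 5.4455


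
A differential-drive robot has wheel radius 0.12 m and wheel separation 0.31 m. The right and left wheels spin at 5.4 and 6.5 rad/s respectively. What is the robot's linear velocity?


vR = r*wR = 0.12*5.4 = 0.648 m/s
vL = r*wL = 0.12*6.5 = 0.78 m/s
v = (vR+vL)/2 = 0.714 m/s
omega = (vR-vL)/L = -0.4258 rad/s
linear velocity = 0.714 m/s


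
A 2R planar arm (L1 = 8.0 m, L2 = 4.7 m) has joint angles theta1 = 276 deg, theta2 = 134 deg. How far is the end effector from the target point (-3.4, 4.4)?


End effector via forward kinematics:
x = L1*cos(t1) + L2*cos(t1+t2) = 3.8573
y = L1*sin(t1) + L2*sin(t1+t2) = -4.3558
Distance to target:
d = sqrt((-3.4 - 3.8573)^2 + (4.4 - -4.3558)^2)
= sqrt(52.6688 + 76.6634)
= 11.3724 m


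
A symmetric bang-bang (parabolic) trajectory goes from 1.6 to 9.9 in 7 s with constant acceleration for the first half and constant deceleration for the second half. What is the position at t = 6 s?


Symmetric rest-to-rest: each phase covers (pf-p0)/2 in time T/2. 0.5*a*(T/2)^2 = (pf-p0)/2 => a = 4*(pf-p0)/T^2
a = 4*(9.9-1.6)/7^2 = 0.6776
t = 6 is in the deceleration phase (t > T/2).
p = pf - 0.5*a*(T-t)^2 = 9.9 - 0.5*0.6776*1^2
= 9.5612


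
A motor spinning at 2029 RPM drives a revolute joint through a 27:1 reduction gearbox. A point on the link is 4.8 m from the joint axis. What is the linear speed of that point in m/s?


omega_motor = 2029 * 2*pi/60 = 212.4764 rad/s
omega_joint = omega_motor / 27 = 7.8695 rad/s
v = omega_joint * r = 7.8695 * 4.8
= 37.7736 m/s


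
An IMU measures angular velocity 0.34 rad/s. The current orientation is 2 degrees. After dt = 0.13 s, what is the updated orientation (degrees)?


delta_theta = w * dt = 0.34 * 0.13 = 0.0442 rad
= 2.5325 deg
theta_new = 2 + 2.5325 = 4.5325 deg


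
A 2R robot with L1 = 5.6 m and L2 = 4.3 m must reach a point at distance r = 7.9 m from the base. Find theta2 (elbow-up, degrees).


cos(theta2) = (r^2 - L1^2 - L2^2) / (2*L1*L2)
cos(theta2) = (62.41 - 31.36 - 18.49) / 48.16
cos(theta2) = 0.260797
theta2 = 74.8826 degrees


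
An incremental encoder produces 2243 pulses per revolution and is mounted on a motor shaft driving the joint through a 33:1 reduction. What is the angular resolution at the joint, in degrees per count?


counts per rev = 2243
effective counts at joint = 2243 * 33 = 74019
resolution = 360 / 74019
= 0.0049 deg/count


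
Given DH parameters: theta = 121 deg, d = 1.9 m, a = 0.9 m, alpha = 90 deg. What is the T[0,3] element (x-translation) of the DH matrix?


T[0,3] = a * cos(theta)
= 0.9 * cos(121 deg)
= 0.9 * -0.515
= -0.4635


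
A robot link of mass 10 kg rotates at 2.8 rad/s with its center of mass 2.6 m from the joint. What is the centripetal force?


F = m * omega^2 * r
= 10 * 2.8^2 * 2.6
= 10 * 7.84 * 2.6
= 203.84 N


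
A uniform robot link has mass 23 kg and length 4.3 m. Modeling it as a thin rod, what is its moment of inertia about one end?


I = (1/3) * m * L^2
= (1/3) * 23 * 4.3^2
= 0.333333 * 23 * 18.49
= 141.7567 kg*m^2


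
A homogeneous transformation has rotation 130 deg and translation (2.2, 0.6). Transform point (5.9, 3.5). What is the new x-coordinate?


x' = cos(theta)*px - sin(theta)*py + tx
= -0.6428*5.9 - 0.766*3.5 + 2.2
= -4.2736


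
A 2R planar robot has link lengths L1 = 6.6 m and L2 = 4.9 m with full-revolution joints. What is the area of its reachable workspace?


r_max = L1 + L2 = 11.5 m
r_min = |L1 - L2| = 1.7 m
Area = pi*(r_max^2 - r_min^2)
= pi*(132.25 - 2.89)
= pi * 129.36
= 406.3964 m^2


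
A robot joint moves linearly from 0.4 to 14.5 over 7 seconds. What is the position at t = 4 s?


s = t/T = 4/7 = 0.5714
p(t) = p0 + (pf-p0)*s
= 0.4 + (14.5 - 0.4) * 0.5714
= 8.4571


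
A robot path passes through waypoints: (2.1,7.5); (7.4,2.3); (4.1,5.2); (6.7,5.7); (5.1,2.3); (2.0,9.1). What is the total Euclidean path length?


Segment lengths:
  seg1 = sqrt((5.3)^2 + (-5.2)^2) = 7.425
  seg2 = sqrt((-3.3)^2 + (2.9)^2) = 4.3932
  seg3 = sqrt((2.6)^2 + (0.5)^2) = 2.6476
  seg4 = sqrt((-1.6)^2 + (-3.4)^2) = 3.7577
  seg5 = sqrt((-3.1)^2 + (6.8)^2) = 7.4733
Total = 25.6967


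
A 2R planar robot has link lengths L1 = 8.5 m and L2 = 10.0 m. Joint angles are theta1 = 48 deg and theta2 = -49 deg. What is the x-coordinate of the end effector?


Convert angles to radians: theta1 = 0.8378, theta2 = -0.8552
x = L1*cos(theta1) + L2*cos(theta1+theta2)
x = 5.6876 + 9.9985
x = 15.6861


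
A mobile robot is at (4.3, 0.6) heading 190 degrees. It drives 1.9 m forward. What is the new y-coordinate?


y_new = y0 + d*sin(theta)
= 0.6 + 1.9*sin(190)
= 0.6 + -0.3299
= 0.2701


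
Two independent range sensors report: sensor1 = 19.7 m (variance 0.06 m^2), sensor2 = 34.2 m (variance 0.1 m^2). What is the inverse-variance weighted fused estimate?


w1 = (1/var1) / (1/var1 + 1/var2)
   = 16.6667 / (16.6667 + 10.0) = 0.625
w2 = 1 - w1 = 0.375
fused = w1*s1 + w2*s2 = 12.3125 + 12.825
= 25.1375 m


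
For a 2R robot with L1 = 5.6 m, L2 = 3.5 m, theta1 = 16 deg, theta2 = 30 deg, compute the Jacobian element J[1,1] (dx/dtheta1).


J[1,1] = -L1*sin(t1) - L2*sin(t1+t2)
= -5.6*sin(16) - 3.5*sin(46)
= -4.0613


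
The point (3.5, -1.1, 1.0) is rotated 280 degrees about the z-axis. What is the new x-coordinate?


Rotation about z-axis: x' = x*cos(theta) - y*sin(theta)
= 3.5 * 0.1736 - -1.1 * -0.9848
= -0.4755


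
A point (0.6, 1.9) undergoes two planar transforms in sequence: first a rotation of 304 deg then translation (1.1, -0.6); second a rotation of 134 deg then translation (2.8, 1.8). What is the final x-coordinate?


After transform 1:
x1 = cos(304)*0.6 - sin(304)*1.9 + 1.1 = 3.0107
y1 = sin(304)*0.6 + cos(304)*1.9 + -0.6 = -0.035
After transform 2:
x2 = cos(134)*3.0107 - sin(134)*-0.035 + 2.8
= 0.7337


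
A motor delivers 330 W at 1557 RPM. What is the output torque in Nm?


omega = 1557 * 2*pi/60 = 163.0487 rad/s
tau = P / omega = 330 / 163.0487
= 2.0239 Nm


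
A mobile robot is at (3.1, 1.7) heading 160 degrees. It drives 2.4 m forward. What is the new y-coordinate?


y_new = y0 + d*sin(theta)
= 1.7 + 2.4*sin(160)
= 1.7 + 0.8208
= 2.5208


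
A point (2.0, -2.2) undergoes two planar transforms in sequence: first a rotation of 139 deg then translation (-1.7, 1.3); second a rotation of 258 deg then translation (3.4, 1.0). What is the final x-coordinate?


After transform 1:
x1 = cos(139)*2.0 - sin(139)*-2.2 + -1.7 = -1.7661
y1 = sin(139)*2.0 + cos(139)*-2.2 + 1.3 = 4.2725
After transform 2:
x2 = cos(258)*-1.7661 - sin(258)*4.2725 + 3.4
= 7.9463


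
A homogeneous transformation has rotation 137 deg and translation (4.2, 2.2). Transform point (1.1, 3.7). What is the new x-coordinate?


x' = cos(theta)*px - sin(theta)*py + tx
= -0.7314*1.1 - 0.682*3.7 + 4.2
= 0.8721


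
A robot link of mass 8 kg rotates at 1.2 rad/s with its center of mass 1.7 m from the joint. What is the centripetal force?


F = m * omega^2 * r
= 8 * 1.2^2 * 1.7
= 8 * 1.44 * 1.7
= 19.584 N


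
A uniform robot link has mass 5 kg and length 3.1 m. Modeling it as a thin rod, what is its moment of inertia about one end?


I = (1/3) * m * L^2
= (1/3) * 5 * 3.1^2
= 0.333333 * 5 * 9.61
= 16.0167 kg*m^2


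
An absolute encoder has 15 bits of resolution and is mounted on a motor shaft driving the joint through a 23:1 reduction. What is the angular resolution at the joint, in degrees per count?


counts = 2^15 = 32768
effective counts at joint = 32768 * 23 = 753664
resolution = 360 / 753664
= 4.7767e-04 deg/count


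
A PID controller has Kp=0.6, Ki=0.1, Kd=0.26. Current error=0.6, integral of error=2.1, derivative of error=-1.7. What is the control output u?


u = Kp*e + Ki*int(e) + Kd*de/dt
= 0.6*0.6 + 0.1*2.1 + 0.26*(-1.7)
= 0.36 + 0.21 + -0.442
= 0.128


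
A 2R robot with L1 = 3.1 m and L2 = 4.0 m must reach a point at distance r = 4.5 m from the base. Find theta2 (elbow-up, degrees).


cos(theta2) = (r^2 - L1^2 - L2^2) / (2*L1*L2)
cos(theta2) = (20.25 - 9.61 - 16.0) / 24.8
cos(theta2) = -0.216129
theta2 = 102.4818 degrees


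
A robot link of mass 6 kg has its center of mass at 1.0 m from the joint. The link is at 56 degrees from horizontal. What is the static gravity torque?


tau = m*g*L*cos(angle)
= 6 * 9.81 * 1.0 * cos(56 deg)
= 6 * 9.81 * 1.0 * 0.5592
= 32.9141 Nm


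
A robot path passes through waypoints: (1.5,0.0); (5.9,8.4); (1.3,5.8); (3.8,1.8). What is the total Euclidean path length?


Segment lengths:
  seg1 = sqrt((4.4)^2 + (8.4)^2) = 9.4826
  seg2 = sqrt((-4.6)^2 + (-2.6)^2) = 5.2839
  seg3 = sqrt((2.5)^2 + (-4.0)^2) = 4.717
Total = 19.4835


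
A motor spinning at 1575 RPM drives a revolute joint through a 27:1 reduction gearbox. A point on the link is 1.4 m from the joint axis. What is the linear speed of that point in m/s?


omega_motor = 1575 * 2*pi/60 = 164.9336 rad/s
omega_joint = omega_motor / 27 = 6.1087 rad/s
v = omega_joint * r = 6.1087 * 1.4
= 8.5521 m/s


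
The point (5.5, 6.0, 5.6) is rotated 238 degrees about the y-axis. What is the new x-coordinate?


Rotation about y-axis: x' = x*cos(theta) + z*sin(theta)
= 5.5 * -0.5299 + 5.6 * -0.848
= -7.6636


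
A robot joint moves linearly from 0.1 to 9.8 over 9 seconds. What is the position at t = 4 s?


s = t/T = 4/9 = 0.4444
p(t) = p0 + (pf-p0)*s
= 0.1 + (9.8 - 0.1) * 0.4444
= 4.4111


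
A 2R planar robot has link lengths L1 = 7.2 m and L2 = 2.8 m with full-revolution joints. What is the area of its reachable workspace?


r_max = L1 + L2 = 10.0 m
r_min = |L1 - L2| = 4.4 m
Area = pi*(r_max^2 - r_min^2)
= pi*(100.0 - 19.36)
= pi * 80.64
= 253.338 m^2


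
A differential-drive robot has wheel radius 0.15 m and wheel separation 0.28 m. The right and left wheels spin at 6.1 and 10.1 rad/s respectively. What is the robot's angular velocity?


vR = r*wR = 0.15*6.1 = 0.915 m/s
vL = r*wL = 0.15*10.1 = 1.515 m/s
v = (vR+vL)/2 = 1.215 m/s
omega = (vR-vL)/L = -2.1429 rad/s
angular velocity = -2.1429 rad/s


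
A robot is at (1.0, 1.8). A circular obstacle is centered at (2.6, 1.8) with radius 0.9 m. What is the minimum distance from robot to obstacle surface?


center_dist = sqrt((1.0-2.6)^2 + (1.8-1.8)^2)
= sqrt(2.56 + 0.0)
= 1.6
min_dist = center_dist - radius = 1.6 - 0.9 = 0.7 m


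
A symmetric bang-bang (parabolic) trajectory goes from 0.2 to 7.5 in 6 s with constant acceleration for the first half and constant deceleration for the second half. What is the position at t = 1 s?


Symmetric rest-to-rest: each phase covers (pf-p0)/2 in time T/2. 0.5*a*(T/2)^2 = (pf-p0)/2 => a = 4*(pf-p0)/T^2
a = 4*(7.5-0.2)/6^2 = 0.8111
t = 1 is in the acceleration phase (t <= T/2).
p = p0 + 0.5*a*t^2 = 0.2 + 0.5*0.8111*1^2
= 0.6056


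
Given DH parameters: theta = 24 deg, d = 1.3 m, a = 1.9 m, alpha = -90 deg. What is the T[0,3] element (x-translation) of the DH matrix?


T[0,3] = a * cos(theta)
= 1.9 * cos(24 deg)
= 1.9 * 0.9135
= 1.7357


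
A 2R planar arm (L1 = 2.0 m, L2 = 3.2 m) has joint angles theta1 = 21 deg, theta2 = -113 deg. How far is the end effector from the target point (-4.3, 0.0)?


End effector via forward kinematics:
x = L1*cos(t1) + L2*cos(t1+t2) = 1.7555
y = L1*sin(t1) + L2*sin(t1+t2) = -2.4813
Distance to target:
d = sqrt((-4.3 - 1.7555)^2 + (0.0 - -2.4813)^2)
= sqrt(36.6689 + 6.1569)
= 6.5441 m


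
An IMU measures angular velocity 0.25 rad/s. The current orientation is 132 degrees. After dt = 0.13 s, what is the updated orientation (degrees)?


delta_theta = w * dt = 0.25 * 0.13 = 0.0325 rad
= 1.8621 deg
theta_new = 132 + 1.8621 = 133.8621 deg


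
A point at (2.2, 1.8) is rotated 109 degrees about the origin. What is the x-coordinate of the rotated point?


x' = x*cos(theta) - y*sin(theta)
cos(109 deg) = -0.3256, sin(109 deg) = 0.9455
x' = 2.2 * -0.3256 - 1.8 * 0.9455
= -0.7162 - 1.7019
= -2.4182


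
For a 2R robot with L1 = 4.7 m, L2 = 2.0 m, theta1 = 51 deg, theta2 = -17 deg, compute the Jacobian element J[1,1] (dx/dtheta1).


J[1,1] = -L1*sin(t1) - L2*sin(t1+t2)
= -4.7*sin(51) - 2.0*sin(34)
= -4.771


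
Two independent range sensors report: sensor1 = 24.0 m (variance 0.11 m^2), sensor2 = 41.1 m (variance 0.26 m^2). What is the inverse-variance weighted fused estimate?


w1 = (1/var1) / (1/var1 + 1/var2)
   = 9.0909 / (9.0909 + 3.8462) = 0.7027
w2 = 1 - w1 = 0.2973
fused = w1*s1 + w2*s2 = 16.8649 + 12.2189
= 29.0838 m


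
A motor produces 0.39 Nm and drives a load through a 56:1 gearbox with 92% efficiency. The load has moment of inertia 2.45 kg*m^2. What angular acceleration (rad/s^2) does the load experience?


tau_out = tau_motor * N * eta
= 0.39 * 56 * 0.92 = 20.0928 Nm
alpha = tau_out / I = 20.0928 / 2.45
= 8.2011 rad/s^2


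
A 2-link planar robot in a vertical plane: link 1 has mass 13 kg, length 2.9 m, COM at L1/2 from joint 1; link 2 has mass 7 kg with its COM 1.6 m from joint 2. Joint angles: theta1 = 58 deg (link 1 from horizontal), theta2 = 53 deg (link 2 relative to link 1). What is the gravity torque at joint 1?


Horizontal distance from joint 1 to link-1 COM:
  x_c1 = (L1/2)*cos(t1) = 1.45 * 0.5299 = 0.7684 m
Horizontal distance from joint 1 to link-2 COM:
  x_c2 = L1*cos(t1) + Lc2*cos(t1+t2)
       = 2.9*0.5299 + 1.6*-0.3584 = 0.9634 m
tau1 = m1*g*x_c1 + m2*g*x_c2
     = 13*9.81*0.7684 + 7*9.81*0.9634
     = 97.9919 + 66.1551
     = 164.147 Nm


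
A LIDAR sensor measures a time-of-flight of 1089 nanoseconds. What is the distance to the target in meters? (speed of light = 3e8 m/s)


tof = 1089 ns = 1.089e-06 s
dist = c * tof / 2
= 3e8 * 1.089e-06 / 2
= 163.35 m


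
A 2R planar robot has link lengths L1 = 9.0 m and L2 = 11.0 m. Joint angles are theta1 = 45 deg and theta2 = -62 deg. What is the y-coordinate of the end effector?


Convert angles to radians: theta1 = 0.7854, theta2 = -1.0821
y = L1*sin(theta1) + L2*sin(theta1+theta2)
y = 6.364 + -3.2161
y = 3.1479


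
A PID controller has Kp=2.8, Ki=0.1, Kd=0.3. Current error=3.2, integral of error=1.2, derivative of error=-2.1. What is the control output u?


u = Kp*e + Ki*int(e) + Kd*de/dt
= 2.8*3.2 + 0.1*1.2 + 0.3*(-2.1)
= 8.96 + 0.12 + -0.63
= 8.45


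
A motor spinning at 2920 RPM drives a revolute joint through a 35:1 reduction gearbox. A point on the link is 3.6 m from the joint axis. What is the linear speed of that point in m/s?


omega_motor = 2920 * 2*pi/60 = 305.7817 rad/s
omega_joint = omega_motor / 35 = 8.7366 rad/s
v = omega_joint * r = 8.7366 * 3.6
= 31.4518 m/s


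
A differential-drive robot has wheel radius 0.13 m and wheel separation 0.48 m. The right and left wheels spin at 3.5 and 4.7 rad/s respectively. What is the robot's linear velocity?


vR = r*wR = 0.13*3.5 = 0.455 m/s
vL = r*wL = 0.13*4.7 = 0.611 m/s
v = (vR+vL)/2 = 0.533 m/s
omega = (vR-vL)/L = -0.325 rad/s
linear velocity = 0.533 m/s


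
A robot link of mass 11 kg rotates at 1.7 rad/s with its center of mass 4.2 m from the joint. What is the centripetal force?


F = m * omega^2 * r
= 11 * 1.7^2 * 4.2
= 11 * 2.89 * 4.2
= 133.518 N


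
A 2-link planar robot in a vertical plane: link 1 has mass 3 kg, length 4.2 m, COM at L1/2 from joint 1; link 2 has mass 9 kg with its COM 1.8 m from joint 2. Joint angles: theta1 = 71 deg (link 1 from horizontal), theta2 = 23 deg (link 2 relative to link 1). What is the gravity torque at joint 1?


Horizontal distance from joint 1 to link-1 COM:
  x_c1 = (L1/2)*cos(t1) = 2.1 * 0.3256 = 0.6837 m
Horizontal distance from joint 1 to link-2 COM:
  x_c2 = L1*cos(t1) + Lc2*cos(t1+t2)
       = 4.2*0.3256 + 1.8*-0.0698 = 1.2418 m
tau1 = m1*g*x_c1 + m2*g*x_c2
     = 3*9.81*0.6837 + 9*9.81*1.2418
     = 20.1211 + 109.6407
     = 129.7618 Nm


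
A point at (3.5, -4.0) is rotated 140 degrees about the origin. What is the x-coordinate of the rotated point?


x' = x*cos(theta) - y*sin(theta)
cos(140 deg) = -0.766, sin(140 deg) = 0.6428
x' = 3.5 * -0.766 - -4.0 * 0.6428
= -2.6812 - -2.5712
= -0.11


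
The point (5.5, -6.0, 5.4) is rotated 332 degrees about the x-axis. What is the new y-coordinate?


Rotation about x-axis: y' = y*cos(theta) - z*sin(theta)
= -6.0 * 0.8829 - 5.4 * -0.4695
= -2.7625


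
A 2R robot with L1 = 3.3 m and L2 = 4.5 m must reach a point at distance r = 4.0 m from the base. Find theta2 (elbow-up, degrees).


cos(theta2) = (r^2 - L1^2 - L2^2) / (2*L1*L2)
cos(theta2) = (16.0 - 10.89 - 20.25) / 29.7
cos(theta2) = -0.509764
theta2 = 120.6481 degrees


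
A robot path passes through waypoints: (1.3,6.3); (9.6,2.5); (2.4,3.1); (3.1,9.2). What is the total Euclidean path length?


Segment lengths:
  seg1 = sqrt((8.3)^2 + (-3.8)^2) = 9.1285
  seg2 = sqrt((-7.2)^2 + (0.6)^2) = 7.225
  seg3 = sqrt((0.7)^2 + (6.1)^2) = 6.14
Total = 22.4935


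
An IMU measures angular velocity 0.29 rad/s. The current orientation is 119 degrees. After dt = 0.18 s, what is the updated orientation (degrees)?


delta_theta = w * dt = 0.29 * 0.18 = 0.0522 rad
= 2.9908 deg
theta_new = 119 + 2.9908 = 121.9908 deg
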